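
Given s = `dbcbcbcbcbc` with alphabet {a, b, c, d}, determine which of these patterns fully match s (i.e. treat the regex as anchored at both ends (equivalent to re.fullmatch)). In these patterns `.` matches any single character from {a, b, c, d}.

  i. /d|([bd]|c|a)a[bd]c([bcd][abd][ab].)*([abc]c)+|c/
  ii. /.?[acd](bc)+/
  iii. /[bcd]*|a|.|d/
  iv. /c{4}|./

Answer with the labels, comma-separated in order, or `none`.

i → no match
ii → match
iii → match
iv → no match

ii, iii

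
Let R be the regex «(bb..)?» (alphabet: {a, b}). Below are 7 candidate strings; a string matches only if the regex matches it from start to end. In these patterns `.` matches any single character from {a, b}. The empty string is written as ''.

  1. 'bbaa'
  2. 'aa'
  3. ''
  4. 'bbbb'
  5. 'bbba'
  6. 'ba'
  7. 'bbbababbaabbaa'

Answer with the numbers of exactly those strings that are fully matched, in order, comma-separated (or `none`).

1, 3, 4, 5

1 → match
2 → no match
3 → match
4 → match
5 → match
6 → no match
7 → no match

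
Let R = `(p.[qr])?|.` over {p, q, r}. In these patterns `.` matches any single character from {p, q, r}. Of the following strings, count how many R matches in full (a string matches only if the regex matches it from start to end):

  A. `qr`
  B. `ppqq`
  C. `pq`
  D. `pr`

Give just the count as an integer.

A → no match
B → no match
C → no match
D → no match
Total matched: 0

0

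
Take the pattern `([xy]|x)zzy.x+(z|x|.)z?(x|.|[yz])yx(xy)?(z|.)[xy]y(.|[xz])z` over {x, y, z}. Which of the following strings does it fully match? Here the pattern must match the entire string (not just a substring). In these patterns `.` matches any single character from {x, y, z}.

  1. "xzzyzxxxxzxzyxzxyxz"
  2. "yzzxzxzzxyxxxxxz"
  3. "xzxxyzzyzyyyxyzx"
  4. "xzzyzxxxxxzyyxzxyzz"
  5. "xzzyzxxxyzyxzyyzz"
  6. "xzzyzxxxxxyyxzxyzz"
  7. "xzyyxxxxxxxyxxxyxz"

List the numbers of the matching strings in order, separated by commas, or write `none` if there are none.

4, 5, 6

1 → no match
2 → no match
3 → no match — must end with "z"
4 → match
5 → match
6 → match
7 → no match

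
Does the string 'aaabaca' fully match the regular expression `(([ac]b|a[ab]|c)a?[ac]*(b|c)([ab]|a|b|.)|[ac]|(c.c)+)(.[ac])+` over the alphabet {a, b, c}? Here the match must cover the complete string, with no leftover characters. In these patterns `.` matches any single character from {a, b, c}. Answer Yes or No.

Yes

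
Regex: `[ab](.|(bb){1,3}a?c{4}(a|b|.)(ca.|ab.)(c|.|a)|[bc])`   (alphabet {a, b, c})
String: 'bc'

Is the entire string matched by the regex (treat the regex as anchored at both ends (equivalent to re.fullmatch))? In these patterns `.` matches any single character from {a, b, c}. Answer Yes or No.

Yes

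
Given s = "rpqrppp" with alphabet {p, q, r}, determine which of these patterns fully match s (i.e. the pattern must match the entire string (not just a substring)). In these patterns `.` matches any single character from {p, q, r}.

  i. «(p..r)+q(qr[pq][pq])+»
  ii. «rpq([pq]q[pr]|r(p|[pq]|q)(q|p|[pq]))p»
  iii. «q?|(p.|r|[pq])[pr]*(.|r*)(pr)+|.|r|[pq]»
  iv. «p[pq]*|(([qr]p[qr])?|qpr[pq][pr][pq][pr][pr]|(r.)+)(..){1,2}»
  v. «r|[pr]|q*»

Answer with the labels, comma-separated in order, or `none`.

i → no match — must start with "p"
ii → match
iii → no match
iv → match
v → no match

ii, iv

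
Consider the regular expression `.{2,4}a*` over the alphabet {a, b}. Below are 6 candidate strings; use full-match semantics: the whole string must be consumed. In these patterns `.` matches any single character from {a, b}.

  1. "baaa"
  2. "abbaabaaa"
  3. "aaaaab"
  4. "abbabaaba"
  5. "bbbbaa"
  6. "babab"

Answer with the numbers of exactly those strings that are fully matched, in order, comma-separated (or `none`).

1, 5

1 → match
2 → no match
3 → no match
4 → no match
5 → match
6 → no match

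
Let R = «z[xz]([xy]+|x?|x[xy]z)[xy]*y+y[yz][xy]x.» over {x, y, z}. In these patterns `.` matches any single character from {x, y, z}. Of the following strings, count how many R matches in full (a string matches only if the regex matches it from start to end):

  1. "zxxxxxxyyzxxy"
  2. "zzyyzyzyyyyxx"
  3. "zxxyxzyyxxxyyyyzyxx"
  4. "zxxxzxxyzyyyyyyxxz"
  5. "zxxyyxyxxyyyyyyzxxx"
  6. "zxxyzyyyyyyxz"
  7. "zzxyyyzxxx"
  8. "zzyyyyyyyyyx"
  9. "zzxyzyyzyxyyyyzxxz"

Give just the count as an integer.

4

1 → match
2 → no match
3 → no match
4 → no match
5 → match
6 → match
7. "zzxyyyzxxx" → match
8. "zzyyyyyyyyyx" → no match
9 → no match
Total matched: 4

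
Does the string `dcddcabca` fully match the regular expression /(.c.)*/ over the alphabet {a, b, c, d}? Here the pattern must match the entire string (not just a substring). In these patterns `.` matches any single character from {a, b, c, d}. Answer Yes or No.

Yes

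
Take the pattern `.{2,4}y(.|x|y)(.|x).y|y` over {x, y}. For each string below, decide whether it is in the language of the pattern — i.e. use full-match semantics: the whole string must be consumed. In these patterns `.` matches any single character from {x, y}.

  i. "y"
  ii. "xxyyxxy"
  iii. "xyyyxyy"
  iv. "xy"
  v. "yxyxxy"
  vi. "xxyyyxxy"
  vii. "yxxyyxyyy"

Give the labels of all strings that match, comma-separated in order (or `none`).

i → match
ii → match
iii → match
iv → no match
v → no match
vi → match
vii → match

i, ii, iii, vi, vii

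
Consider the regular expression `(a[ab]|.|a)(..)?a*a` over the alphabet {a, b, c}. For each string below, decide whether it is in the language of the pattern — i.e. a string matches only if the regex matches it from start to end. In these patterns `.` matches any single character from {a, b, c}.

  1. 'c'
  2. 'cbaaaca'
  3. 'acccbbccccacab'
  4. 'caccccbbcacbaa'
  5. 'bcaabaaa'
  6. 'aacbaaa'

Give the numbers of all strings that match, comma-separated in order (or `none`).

6

1 → no match — must end with 'a'
2 → no match
3 → no match — must end with 'a'
4 → no match
5 → no match
6 → match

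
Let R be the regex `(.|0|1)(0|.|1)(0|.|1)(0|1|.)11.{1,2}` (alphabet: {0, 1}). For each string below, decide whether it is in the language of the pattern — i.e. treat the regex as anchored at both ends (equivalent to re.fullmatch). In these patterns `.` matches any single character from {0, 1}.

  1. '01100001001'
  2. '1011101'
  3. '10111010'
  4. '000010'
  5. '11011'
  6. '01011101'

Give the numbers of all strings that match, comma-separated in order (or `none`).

6

1 → no match
2 → no match
3 → no match
4 → no match
5 → no match
6 → match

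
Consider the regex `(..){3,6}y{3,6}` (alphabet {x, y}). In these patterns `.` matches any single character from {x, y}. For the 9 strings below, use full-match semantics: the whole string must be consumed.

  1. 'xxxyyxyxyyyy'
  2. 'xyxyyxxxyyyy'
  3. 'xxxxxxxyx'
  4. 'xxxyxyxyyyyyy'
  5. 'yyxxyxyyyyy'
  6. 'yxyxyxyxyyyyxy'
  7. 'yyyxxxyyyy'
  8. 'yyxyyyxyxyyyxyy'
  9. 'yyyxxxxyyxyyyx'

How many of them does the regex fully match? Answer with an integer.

1 → match
2 → match
3 → no match — must end with 'y'
4 → match
5 → match
6 → no match
7 → match
8 → no match
9 → no match — must end with 'y'
Total matched: 5

5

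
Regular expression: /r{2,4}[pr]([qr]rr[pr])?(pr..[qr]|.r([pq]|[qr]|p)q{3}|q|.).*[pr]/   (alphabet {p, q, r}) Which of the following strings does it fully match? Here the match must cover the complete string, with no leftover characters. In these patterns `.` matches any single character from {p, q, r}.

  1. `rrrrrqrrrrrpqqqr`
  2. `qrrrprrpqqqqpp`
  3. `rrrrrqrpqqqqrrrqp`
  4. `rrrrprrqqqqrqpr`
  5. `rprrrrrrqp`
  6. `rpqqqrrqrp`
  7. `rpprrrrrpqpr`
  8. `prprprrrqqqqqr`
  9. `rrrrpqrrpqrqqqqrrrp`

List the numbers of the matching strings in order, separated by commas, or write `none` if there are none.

1 → match
2 → no match — must start with `r`
3 → match
4 → match
5. `rprrrrrrqp` → no match
6. `rpqqqrrqrp` → no match
7. `rpprrrrrpqpr` → no match
8 → no match — must start with `r`
9 → match

1, 3, 4, 9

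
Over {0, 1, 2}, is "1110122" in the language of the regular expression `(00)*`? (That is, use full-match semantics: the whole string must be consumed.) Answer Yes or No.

No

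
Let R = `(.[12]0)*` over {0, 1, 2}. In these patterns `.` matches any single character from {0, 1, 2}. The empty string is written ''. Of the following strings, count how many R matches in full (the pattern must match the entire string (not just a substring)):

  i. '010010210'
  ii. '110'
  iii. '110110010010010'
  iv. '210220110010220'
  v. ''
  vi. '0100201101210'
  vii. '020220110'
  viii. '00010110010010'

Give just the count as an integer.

i → match
ii → match
iii → match
iv → match
v → match
vi → no match
vii → match
viii → no match
Total matched: 6

6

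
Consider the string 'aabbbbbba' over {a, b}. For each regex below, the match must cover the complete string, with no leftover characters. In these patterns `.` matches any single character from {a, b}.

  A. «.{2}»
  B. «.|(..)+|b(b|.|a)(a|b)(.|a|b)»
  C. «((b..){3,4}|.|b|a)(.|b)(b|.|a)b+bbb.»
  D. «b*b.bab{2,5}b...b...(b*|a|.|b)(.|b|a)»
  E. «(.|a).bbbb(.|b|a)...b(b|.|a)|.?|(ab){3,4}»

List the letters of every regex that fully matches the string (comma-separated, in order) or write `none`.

A → no match
B → no match
C → match
D → no match
E → no match

C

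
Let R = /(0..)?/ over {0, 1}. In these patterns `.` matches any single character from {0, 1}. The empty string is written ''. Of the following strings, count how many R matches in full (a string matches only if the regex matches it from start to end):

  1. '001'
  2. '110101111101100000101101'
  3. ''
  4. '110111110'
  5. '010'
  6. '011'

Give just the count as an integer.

1 → match
2 → no match
3 → match
4 → no match
5 → match
6 → match
Total matched: 4

4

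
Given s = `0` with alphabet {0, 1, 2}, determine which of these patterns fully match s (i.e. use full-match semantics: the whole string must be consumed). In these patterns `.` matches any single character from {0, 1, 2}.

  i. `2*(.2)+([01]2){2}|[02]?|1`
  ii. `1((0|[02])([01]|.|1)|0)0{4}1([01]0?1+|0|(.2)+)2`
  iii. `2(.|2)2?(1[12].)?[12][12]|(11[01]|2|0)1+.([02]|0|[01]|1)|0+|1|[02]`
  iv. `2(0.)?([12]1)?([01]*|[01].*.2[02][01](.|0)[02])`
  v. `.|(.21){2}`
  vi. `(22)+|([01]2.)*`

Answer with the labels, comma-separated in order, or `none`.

i → match
ii → no match — must start with `1`
iii → match
iv → no match — must start with `2`
v → match
vi → no match

i, iii, v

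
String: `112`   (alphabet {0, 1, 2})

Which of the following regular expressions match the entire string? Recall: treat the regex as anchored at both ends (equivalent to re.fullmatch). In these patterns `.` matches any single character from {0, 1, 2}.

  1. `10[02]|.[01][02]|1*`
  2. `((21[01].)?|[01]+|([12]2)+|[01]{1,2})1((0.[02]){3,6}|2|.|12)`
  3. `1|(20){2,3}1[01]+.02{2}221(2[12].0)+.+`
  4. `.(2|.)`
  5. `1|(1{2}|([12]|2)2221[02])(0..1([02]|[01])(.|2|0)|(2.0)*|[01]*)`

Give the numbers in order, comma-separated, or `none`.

1, 2

1 → match
2 → match
3 → no match
4 → no match
5 → no match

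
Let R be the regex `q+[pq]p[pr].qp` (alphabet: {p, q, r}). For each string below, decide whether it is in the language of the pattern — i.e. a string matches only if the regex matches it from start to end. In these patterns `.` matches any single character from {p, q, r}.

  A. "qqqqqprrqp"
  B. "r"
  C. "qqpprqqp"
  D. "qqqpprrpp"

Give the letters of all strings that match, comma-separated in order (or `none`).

A, C

A → match
B → no match — must start with "q"
C → match
D → no match — must end with "qp"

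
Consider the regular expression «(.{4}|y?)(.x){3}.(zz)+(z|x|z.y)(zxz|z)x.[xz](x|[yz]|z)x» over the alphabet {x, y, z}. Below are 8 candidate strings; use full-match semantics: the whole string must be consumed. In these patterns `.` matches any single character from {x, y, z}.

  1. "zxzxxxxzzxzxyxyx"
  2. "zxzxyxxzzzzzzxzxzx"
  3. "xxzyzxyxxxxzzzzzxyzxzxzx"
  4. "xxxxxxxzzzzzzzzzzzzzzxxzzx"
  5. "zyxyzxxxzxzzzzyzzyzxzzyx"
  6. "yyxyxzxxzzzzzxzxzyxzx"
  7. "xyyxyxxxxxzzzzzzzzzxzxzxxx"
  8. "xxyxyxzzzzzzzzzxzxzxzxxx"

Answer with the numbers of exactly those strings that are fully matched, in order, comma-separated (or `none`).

1 → match
2 → match
3 → match
4 → match
5 → no match
6 → no match
7 → match
8 → match

1, 2, 3, 4, 7, 8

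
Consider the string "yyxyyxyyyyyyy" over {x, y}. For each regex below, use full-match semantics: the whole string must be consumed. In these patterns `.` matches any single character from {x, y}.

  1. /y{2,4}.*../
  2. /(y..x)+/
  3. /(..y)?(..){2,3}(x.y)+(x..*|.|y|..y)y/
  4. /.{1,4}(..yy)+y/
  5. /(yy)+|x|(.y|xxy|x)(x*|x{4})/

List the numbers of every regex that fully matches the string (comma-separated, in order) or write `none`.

1, 4

1 → match
2 → no match — must end with "x"
3 → no match
4 → match
5 → no match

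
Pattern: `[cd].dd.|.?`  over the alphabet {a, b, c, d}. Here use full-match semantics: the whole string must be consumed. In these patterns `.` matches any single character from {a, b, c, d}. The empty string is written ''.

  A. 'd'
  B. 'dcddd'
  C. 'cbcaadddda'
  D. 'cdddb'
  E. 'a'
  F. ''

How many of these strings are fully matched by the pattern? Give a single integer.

A. 'd' → match
B. 'dcddd' → match
C. 'cbcaadddda' → no match
D. 'cdddb' → match
E. 'a' → match
F. '' → match
Total matched: 5

5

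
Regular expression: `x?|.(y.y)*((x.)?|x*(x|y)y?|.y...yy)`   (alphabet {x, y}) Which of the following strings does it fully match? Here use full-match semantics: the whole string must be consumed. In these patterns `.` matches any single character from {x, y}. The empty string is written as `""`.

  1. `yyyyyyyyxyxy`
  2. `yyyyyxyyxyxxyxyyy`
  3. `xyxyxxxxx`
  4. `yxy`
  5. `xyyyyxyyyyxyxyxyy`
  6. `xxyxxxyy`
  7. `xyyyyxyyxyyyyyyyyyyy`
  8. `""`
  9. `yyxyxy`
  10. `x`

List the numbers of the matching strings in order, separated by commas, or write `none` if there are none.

1 → match
2 → no match
3 → match
4 → match
5 → match
6 → match
7 → match
8 → match
9 → match
10 → match

1, 3, 4, 5, 6, 7, 8, 9, 10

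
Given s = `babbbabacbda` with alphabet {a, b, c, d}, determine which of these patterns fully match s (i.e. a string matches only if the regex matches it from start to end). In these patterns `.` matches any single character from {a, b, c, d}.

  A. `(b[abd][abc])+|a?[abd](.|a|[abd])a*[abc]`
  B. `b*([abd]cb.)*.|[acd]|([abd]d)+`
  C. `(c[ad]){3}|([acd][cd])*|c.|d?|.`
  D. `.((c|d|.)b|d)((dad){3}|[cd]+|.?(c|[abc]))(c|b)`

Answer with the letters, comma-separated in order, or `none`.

A

A → match
B → no match
C → no match
D → no match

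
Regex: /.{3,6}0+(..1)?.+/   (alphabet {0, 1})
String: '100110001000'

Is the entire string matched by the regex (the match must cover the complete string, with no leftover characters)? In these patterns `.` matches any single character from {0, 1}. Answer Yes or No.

Yes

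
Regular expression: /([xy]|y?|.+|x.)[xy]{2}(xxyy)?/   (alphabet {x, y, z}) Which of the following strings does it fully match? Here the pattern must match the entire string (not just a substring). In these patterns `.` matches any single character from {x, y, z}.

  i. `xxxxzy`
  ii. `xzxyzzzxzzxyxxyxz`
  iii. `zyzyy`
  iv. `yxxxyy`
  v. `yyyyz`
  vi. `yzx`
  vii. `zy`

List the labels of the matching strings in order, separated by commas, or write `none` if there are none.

iii, iv

i → no match
ii → no match
iii → match
iv → match
v → no match
vi → no match
vii → no match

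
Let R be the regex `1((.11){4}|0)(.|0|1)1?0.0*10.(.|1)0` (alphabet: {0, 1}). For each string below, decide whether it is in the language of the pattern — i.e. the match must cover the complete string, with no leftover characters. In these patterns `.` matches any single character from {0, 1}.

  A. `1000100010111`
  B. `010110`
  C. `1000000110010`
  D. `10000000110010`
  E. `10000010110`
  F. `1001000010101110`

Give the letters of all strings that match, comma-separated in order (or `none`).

E

A → no match — must end with `0`
B → no match — must start with `1`
C → no match
D → no match
E → match
F → no match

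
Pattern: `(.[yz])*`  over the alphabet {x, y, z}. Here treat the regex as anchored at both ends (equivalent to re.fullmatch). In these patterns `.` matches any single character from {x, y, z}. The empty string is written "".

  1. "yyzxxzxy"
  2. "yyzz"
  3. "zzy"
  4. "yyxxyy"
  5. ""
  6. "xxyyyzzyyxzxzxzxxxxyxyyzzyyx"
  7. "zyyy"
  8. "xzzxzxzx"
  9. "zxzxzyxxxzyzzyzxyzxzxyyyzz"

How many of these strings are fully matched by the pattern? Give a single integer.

1 → no match
2 → match
3 → no match
4 → no match
5 → match
6 → no match
7 → match
8 → no match
9 → no match
Total matched: 3

3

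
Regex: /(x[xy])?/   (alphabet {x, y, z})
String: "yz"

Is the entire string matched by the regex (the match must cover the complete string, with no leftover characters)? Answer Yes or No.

No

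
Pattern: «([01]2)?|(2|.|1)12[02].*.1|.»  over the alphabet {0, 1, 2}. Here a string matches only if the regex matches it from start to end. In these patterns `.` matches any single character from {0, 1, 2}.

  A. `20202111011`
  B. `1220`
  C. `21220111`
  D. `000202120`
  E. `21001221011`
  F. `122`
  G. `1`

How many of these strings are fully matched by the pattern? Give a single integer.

A → no match
B → no match
C → match
D → no match
E → no match
F → no match
G → match
Total matched: 2

2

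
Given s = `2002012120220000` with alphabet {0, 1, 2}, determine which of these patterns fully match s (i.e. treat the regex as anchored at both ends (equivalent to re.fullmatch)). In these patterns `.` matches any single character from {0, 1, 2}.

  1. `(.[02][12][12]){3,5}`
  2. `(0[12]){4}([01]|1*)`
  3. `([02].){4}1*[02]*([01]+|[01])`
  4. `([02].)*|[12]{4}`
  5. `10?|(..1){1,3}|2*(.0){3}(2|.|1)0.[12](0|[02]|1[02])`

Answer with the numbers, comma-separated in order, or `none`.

3, 4

1 → no match
2 → no match — must start with `0`
3 → match
4 → match
5 → no match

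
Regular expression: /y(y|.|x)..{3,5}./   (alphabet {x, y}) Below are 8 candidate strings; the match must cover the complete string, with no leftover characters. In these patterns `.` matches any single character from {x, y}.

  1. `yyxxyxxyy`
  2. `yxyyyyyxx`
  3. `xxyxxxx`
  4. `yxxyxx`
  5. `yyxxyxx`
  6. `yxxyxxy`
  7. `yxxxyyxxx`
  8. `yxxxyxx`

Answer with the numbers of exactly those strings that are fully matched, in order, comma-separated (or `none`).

1 → match
2 → match
3 → no match — must start with `y`
4 → no match
5 → match
6 → match
7 → match
8 → match

1, 2, 5, 6, 7, 8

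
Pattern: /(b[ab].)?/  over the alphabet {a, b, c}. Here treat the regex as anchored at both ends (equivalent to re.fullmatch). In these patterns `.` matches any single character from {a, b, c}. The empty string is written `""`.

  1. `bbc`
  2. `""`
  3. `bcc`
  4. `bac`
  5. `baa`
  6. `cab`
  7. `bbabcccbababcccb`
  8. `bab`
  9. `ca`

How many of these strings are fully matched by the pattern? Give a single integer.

1 → match
2 → match
3 → no match
4 → match
5 → match
6 → no match
7 → no match
8 → match
9 → no match
Total matched: 5

5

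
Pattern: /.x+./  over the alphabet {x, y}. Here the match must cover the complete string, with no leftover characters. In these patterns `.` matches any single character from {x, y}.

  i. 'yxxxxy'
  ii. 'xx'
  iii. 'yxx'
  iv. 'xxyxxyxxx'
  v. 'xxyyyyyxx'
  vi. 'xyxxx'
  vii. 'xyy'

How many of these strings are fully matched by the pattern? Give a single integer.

2

i. 'yxxxxy' → match
ii. 'xx' → no match
iii. 'yxx' → match
iv. 'xxyxxyxxx' → no match
v. 'xxyyyyyxx' → no match
vi. 'xyxxx' → no match
vii. 'xyy' → no match
Total matched: 2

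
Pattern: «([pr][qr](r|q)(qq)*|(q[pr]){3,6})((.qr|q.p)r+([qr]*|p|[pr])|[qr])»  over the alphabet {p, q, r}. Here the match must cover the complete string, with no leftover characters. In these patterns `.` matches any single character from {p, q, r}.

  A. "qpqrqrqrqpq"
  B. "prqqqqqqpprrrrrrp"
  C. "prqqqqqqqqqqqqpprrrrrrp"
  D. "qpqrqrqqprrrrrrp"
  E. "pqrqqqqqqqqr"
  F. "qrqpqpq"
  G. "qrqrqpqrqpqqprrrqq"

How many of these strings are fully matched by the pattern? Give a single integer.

A → match
B → match
C → match
D → match
E → match
F → match
G → match
Total matched: 7

7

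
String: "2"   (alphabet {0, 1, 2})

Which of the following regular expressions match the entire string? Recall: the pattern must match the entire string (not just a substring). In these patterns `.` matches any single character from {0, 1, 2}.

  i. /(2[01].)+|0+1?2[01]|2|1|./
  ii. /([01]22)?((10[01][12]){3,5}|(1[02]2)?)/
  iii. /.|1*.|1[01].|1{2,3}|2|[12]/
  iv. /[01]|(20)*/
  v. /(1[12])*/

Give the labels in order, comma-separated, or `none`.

i → match
ii → no match
iii → match
iv → no match
v → no match

i, iii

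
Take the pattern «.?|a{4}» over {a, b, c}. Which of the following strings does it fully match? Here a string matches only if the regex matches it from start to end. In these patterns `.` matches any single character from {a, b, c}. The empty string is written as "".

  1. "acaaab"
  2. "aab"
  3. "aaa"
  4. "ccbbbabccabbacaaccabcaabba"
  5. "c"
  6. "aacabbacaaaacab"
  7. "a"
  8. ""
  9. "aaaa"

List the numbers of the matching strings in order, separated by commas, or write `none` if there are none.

1. "acaaab" → no match
2. "aab" → no match
3. "aaa" → no match
4 → no match
5. "c" → match
6 → no match
7. "a" → match
8. "" → match
9. "aaaa" → match

5, 7, 8, 9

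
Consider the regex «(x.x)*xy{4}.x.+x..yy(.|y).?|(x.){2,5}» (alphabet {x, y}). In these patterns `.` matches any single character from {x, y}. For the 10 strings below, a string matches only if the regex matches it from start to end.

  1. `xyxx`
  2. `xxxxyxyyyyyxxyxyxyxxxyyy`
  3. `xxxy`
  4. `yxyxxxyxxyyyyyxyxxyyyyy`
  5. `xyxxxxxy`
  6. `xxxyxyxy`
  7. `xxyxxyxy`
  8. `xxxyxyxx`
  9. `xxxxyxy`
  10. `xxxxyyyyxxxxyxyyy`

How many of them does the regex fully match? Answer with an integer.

6

1. `xyxx` → match
2 → no match
3. `xxxy` → match
4 → no match
5. `xyxxxxxy` → match
6. `xxxyxyxy` → match
7. `xxyxxyxy` → no match
8. `xxxyxyxx` → match
9. `xxxxyxy` → no match
10 → match
Total matched: 6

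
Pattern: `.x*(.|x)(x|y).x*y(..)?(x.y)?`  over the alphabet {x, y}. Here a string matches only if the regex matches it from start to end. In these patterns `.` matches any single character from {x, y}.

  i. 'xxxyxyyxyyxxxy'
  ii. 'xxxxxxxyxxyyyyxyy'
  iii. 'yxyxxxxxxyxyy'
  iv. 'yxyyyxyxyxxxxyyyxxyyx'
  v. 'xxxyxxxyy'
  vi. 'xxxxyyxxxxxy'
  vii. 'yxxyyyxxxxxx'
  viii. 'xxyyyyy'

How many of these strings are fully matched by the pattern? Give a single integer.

i → no match
ii → no match
iii → match
iv → no match
v → no match
vi → match
vii → no match
viii → match
Total matched: 3

3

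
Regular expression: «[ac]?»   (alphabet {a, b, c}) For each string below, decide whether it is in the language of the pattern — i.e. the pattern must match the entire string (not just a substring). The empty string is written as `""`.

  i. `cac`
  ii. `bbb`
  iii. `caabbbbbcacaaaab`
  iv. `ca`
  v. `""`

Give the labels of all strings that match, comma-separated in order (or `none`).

i → no match
ii → no match
iii → no match
iv → no match
v → match

v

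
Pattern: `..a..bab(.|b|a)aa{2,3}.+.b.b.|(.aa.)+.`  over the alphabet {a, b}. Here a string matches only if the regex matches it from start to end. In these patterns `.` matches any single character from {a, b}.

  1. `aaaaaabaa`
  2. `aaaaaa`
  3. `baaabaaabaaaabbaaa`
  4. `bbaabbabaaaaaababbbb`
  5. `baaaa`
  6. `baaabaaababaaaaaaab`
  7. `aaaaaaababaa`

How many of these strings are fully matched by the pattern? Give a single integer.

2

1. `aaaaaabaa` → no match
2. `aaaaaa` → no match
3 → no match
4 → match
5. `baaaa` → match
6 → no match
7. `aaaaaaababaa` → no match
Total matched: 2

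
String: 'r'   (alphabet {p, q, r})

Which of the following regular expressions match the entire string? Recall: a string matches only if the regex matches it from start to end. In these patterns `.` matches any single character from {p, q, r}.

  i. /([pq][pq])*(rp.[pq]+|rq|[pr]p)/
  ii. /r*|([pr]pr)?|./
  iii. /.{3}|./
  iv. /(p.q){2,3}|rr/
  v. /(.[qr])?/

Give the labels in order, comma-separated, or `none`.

i → no match
ii → match
iii → match
iv → no match
v → no match

ii, iii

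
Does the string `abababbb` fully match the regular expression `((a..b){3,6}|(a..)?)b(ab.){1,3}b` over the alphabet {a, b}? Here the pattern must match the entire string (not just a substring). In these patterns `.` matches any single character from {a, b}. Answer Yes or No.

Yes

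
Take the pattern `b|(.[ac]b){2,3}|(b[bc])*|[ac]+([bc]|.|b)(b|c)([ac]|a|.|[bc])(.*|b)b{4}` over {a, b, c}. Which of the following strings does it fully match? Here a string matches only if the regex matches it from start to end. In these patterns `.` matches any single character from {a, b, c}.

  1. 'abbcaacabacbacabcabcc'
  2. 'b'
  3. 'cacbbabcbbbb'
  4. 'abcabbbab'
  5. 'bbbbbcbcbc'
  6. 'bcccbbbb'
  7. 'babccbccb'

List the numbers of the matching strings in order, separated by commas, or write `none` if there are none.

2, 3, 5, 7

1 → no match
2. 'b' → match
3. 'cacbbabcbbbb' → match
4. 'abcabbbab' → no match
5. 'bbbbbcbcbc' → match
6. 'bcccbbbb' → no match
7. 'babccbccb' → match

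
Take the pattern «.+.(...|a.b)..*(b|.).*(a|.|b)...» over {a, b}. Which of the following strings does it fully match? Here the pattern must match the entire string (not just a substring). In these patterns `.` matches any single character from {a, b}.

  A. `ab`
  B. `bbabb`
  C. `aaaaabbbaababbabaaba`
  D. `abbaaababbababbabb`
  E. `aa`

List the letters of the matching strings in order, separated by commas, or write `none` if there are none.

A. `ab` → no match
B. `bbabb` → no match
C → match
D → match
E. `aa` → no match

C, D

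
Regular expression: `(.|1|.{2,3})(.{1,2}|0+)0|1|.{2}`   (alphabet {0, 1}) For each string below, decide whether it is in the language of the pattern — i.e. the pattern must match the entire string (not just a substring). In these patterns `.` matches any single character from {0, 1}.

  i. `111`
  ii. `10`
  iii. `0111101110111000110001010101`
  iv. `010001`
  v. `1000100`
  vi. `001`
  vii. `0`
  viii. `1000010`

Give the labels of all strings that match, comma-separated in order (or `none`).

i → no match
ii → match
iii → no match
iv → no match
v → no match
vi → no match
vii → no match
viii → no match

ii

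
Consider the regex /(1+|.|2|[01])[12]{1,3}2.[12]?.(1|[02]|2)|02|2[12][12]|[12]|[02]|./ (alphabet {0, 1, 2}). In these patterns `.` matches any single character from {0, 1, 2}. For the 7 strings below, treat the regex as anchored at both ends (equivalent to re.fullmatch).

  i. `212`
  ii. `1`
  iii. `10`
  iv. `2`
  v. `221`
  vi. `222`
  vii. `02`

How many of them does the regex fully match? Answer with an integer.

6

i → match
ii → match
iii → no match
iv → match
v → match
vi → match
vii → match
Total matched: 6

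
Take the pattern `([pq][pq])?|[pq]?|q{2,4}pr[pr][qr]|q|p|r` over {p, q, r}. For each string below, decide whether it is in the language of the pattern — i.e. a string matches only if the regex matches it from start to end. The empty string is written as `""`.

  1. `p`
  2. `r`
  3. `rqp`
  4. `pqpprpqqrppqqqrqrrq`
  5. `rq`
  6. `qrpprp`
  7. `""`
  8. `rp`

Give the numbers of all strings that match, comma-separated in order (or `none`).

1 → match
2 → match
3 → no match
4 → no match
5 → no match
6 → no match
7 → match
8 → no match

1, 2, 7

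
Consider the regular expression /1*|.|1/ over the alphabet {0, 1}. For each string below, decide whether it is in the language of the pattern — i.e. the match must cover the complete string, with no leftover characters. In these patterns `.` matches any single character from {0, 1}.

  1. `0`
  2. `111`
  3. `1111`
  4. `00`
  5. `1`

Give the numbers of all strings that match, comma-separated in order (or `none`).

1, 2, 3, 5

1 → match
2 → match
3 → match
4 → no match
5 → match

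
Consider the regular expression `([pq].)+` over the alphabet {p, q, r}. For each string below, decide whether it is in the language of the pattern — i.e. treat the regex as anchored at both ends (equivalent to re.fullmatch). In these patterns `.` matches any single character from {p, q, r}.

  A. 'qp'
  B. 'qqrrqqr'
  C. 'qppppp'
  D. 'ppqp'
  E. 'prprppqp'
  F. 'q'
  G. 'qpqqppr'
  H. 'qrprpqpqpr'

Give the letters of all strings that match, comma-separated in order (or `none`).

A, C, D, E, H

A → match
B → no match
C → match
D → match
E → match
F → no match
G → no match
H → match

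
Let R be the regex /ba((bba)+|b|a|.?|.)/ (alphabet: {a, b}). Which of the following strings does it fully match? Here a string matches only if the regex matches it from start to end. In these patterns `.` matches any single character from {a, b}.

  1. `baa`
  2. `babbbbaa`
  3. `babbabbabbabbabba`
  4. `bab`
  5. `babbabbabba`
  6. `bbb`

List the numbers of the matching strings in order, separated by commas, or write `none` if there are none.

1, 3, 4, 5

1 → match
2 → no match
3 → match
4 → match
5 → match
6 → no match — must start with `ba`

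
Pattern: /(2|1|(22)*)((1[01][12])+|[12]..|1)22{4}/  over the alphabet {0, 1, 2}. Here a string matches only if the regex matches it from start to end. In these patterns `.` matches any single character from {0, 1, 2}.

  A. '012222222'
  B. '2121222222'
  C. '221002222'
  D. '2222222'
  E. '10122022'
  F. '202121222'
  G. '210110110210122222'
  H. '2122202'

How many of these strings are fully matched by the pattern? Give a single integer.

A → no match
B → no match
C → no match
D → no match
E → no match
F → no match
G → match
H → no match
Total matched: 1

1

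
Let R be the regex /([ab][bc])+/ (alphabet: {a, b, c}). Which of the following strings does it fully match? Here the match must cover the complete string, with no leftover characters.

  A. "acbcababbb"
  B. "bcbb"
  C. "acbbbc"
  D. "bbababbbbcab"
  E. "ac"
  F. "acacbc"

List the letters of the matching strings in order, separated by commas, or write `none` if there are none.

A → match
B → match
C → match
D → match
E → match
F → match

A, B, C, D, E, F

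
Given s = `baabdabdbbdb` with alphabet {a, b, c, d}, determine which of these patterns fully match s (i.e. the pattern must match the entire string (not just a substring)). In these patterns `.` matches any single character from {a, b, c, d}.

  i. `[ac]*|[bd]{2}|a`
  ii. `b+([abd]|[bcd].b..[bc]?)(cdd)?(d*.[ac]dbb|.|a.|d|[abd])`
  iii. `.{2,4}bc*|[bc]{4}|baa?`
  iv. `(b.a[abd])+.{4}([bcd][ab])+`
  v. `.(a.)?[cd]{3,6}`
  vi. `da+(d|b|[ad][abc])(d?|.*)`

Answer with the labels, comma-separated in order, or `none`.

i → no match
ii → no match
iii → no match
iv → match
v → no match
vi → no match — must start with `da`

iv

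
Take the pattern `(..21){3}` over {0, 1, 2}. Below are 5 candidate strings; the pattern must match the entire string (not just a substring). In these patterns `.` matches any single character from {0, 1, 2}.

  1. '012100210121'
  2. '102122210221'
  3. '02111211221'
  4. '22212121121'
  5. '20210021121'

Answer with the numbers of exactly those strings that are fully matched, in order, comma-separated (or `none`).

1. '012100210121' → match
2. '102122210221' → match
3. '02111211221' → no match
4. '22212121121' → no match
5. '20210021121' → no match

1, 2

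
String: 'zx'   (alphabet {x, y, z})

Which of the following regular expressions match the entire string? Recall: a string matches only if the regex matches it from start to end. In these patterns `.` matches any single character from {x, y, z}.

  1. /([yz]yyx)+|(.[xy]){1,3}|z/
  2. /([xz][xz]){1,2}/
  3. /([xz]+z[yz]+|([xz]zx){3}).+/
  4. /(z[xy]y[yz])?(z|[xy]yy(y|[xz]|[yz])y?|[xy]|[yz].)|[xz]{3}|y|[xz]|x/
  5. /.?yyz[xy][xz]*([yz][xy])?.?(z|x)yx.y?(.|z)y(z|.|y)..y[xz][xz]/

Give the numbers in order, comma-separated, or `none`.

1, 2, 4

1 → match
2 → match
3 → no match
4 → match
5 → no match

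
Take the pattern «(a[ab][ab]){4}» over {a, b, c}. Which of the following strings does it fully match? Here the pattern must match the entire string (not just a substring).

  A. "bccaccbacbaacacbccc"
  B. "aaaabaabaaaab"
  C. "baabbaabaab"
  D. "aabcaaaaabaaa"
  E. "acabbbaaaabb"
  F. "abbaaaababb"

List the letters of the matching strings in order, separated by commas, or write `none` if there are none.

A → no match — must start with "a"
B → no match
C → no match — must start with "a"
D → no match
E → no match
F → no match

none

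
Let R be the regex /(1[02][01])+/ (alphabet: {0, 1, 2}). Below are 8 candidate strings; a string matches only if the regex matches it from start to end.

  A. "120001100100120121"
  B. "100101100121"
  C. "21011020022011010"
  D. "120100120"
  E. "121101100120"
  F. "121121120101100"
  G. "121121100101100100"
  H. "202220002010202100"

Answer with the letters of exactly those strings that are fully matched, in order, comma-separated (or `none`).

A → no match
B → match
C → no match — must start with "1"
D → match
E → match
F → match
G → match
H → no match — must start with "1"

B, D, E, F, G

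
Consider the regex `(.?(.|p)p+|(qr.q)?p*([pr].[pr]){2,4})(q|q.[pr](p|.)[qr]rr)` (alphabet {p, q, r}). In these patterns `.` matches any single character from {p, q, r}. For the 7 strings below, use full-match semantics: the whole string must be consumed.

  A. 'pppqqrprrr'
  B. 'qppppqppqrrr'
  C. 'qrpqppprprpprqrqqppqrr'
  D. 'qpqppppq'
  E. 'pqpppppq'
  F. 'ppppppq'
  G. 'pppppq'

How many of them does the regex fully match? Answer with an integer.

6

A → match
B → match
C → match
D → no match
E → match
F → match
G → match
Total matched: 6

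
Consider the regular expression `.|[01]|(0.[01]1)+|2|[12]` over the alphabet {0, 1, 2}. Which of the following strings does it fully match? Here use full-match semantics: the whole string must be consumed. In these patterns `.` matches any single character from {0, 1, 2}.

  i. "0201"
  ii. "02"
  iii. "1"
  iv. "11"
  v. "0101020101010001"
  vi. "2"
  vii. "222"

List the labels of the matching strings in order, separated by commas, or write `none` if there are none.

i → match
ii → no match
iii → match
iv → no match
v → match
vi → match
vii → no match

i, iii, v, vi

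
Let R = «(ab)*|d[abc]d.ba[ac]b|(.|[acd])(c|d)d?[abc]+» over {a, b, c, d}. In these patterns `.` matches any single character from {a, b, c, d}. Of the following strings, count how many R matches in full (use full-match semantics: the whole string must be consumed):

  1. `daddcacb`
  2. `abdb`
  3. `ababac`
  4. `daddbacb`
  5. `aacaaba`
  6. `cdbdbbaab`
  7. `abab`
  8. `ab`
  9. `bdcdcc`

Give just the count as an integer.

3

1 → no match
2 → no match
3 → no match
4 → match
5 → no match
6 → no match
7 → match
8 → match
9 → no match
Total matched: 3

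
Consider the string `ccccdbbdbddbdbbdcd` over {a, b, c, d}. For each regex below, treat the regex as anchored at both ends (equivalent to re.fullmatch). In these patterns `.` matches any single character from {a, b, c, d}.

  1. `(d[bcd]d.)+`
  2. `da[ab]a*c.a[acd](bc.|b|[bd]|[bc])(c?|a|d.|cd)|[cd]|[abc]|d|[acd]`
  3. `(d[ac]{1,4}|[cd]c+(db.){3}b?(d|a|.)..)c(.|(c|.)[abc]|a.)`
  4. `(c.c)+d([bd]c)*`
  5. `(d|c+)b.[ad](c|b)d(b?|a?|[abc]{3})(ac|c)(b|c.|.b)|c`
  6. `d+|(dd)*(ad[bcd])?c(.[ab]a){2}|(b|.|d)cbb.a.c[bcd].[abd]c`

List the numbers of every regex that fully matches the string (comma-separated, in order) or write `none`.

1 → no match — must start with `d`
2 → no match
3 → match
4 → no match
5 → no match
6 → no match

3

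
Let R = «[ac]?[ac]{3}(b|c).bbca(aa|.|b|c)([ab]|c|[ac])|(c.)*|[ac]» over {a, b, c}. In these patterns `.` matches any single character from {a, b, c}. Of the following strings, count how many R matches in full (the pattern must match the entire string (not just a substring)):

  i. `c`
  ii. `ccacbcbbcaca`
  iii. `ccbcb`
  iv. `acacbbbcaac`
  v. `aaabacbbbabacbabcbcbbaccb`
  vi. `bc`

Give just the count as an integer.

i → match
ii → match
iii → no match
iv → match
v → no match
vi → no match
Total matched: 3

3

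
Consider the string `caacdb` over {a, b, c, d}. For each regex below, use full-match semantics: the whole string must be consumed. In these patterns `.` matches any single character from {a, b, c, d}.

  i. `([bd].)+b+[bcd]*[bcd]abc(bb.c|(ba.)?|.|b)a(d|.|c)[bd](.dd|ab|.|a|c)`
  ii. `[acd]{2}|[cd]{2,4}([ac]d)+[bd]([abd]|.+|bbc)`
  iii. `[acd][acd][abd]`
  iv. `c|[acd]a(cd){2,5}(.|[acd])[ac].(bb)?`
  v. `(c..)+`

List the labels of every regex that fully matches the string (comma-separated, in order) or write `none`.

i → no match
ii → no match
iii → no match
iv → no match
v → match

v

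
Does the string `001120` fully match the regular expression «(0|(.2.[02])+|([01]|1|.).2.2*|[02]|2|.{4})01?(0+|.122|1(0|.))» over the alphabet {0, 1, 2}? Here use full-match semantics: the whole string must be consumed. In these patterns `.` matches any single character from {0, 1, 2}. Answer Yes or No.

No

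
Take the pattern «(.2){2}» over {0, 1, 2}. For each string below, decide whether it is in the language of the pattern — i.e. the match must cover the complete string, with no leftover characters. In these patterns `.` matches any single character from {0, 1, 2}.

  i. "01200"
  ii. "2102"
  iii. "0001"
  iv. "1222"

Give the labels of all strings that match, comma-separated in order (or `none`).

i. "01200" → no match — must end with "2"
ii. "2102" → no match
iii. "0001" → no match — must end with "2"
iv. "1222" → match

iv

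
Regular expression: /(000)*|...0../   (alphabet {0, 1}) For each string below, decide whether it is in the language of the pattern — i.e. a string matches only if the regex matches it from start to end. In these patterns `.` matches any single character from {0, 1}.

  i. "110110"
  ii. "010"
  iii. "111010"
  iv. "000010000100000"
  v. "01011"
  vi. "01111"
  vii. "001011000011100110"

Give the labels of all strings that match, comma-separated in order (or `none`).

iii

i → no match
ii → no match
iii → match
iv → no match
v → no match
vi → no match
vii → no match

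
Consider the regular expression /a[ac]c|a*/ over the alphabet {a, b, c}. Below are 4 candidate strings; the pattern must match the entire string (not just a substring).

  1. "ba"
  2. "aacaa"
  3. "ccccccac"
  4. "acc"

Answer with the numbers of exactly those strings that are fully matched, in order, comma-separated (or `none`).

4

1 → no match
2 → no match
3 → no match
4 → match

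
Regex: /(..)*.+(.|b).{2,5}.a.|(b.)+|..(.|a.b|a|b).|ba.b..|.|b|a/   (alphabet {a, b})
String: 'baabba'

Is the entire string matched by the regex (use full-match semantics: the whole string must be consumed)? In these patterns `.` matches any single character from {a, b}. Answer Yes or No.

Yes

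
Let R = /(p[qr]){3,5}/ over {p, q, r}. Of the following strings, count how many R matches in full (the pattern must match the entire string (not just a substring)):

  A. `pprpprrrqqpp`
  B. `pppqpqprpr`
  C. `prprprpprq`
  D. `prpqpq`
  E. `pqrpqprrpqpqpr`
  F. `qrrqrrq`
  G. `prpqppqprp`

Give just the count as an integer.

A. `pprpprrrqqpp` → no match
B. `pppqpqprpr` → no match
C. `prprprpprq` → no match
D. `prpqpq` → match
E → no match
F. `qrrqrrq` → no match — must start with `p`
G. `prpqppqprp` → no match
Total matched: 1

1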